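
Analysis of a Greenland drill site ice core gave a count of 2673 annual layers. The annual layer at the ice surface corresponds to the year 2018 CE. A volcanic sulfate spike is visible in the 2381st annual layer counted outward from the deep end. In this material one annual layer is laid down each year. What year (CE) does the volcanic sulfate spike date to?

1726 CE

The volcanic sulfate spike sits at annual layer 2381 from the deep end, so 2673 − 2381 = 292 annual layers formed after it.
The annual layer at the ice surface is 2018 CE, so the volcanic sulfate spike dates to 2018 − 292 = 1726 CE.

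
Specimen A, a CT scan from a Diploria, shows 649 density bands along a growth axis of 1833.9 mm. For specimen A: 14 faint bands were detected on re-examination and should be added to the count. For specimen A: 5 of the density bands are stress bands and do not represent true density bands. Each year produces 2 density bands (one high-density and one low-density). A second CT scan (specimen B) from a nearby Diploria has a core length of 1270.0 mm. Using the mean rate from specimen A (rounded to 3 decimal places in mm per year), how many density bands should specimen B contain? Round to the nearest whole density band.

456 density bands

Specimen A: true density band count = 649 − 5 + 14 = 658.
Specimen A: with 2 density bands per year, 658 / 2 = 329 years.
A: Mean rate = 1833.9 mm / 329 years ≈ 5.574 mm/yr.
B spans 1270.0 / 5.574 = 227.84 years; at 2 density bands per year that is 227.84 × 2 ≈ 456 density bands.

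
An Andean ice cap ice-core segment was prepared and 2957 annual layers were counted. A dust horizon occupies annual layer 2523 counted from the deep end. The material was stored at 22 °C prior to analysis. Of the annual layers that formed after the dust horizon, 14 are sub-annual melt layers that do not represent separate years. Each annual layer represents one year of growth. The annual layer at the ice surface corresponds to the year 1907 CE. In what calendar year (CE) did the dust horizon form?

1487 CE

The dust horizon sits at annual layer 2523 from the deep end, so 2957 − 2523 = 434 annual layers formed after it.
Excluding 14 false annual layers: 434 − 14 = 420.
1907 − 420 = 1487 CE.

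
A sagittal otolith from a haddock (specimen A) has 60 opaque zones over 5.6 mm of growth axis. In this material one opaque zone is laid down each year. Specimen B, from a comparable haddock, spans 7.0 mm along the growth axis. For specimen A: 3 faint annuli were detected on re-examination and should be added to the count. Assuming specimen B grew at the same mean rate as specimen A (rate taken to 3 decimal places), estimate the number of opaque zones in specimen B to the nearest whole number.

Specimen A: adjusted count: 60 + 3 = 63 opaque zones.
A: 5.6 mm over 63 years gives 5.6 / 63 ≈ 0.089 mm per year.
Specimen B: 7.0 mm / 0.089 mm per year = 78.65 years ≈ 79 opaque zones.

79 opaque zones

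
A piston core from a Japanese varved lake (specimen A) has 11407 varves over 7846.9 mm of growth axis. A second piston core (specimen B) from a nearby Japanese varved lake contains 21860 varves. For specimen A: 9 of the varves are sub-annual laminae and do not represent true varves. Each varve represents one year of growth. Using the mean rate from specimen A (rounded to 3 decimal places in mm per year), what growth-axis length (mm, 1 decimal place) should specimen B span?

15039.7 mm

Specimen A: after corrections the count is 11407 − 9 = 11398 varves.
A: Mean rate = 7846.9 mm / 11398 years ≈ 0.688 mm per year.
B's length ≈ 0.688 × 21860 = 15039.7 mm.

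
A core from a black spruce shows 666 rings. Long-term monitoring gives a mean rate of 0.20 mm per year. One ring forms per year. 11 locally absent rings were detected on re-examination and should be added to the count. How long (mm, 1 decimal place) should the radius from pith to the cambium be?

Correcting the raw count gives 666 + 11 = 677 true rings.
677 years at 0.20 mm/year gives 0.20 × 677 = 135.4 mm.

135.4 mm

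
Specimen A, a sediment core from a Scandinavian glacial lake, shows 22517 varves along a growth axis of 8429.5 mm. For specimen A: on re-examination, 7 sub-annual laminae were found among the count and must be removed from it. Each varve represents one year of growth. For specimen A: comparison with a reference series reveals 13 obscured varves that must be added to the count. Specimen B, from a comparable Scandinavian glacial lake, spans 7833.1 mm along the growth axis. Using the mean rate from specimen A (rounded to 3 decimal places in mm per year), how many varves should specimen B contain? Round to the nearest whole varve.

20944 varves

Specimen A: after corrections the count is 22517 − 7 + 13 = 22523 varves.
A: 8429.5 mm over 22523 years gives 8429.5 / 22523 ≈ 0.374 mm/yr.
Specimen B: 7833.1 mm / 0.374 mm per year = 20944.12 years ≈ 20944 varves.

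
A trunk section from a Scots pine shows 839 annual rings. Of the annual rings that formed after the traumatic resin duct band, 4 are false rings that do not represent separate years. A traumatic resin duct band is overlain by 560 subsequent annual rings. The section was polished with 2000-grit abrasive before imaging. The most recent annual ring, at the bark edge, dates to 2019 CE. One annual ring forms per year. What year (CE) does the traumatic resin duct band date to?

560 annual rings post-date the traumatic resin duct band.
Removing the 4 false annual rings leaves 560 − 4 = 556 true annual rings beyond the traumatic resin duct band.
2019 − 556 = 1463 CE.

1463 CE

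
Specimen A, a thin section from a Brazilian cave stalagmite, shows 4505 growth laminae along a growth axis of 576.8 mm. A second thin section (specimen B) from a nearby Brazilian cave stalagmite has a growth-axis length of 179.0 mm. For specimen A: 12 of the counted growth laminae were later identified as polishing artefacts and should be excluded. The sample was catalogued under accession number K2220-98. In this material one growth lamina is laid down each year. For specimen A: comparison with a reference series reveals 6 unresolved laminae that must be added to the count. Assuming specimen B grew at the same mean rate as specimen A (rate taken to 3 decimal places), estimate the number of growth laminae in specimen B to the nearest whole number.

Specimen A: after corrections the count is 4505 − 12 + 6 = 4499 growth laminae.
A: Extension rate ≈ 576.8 / 4499 = 0.128 mm/year.
For B, 179.0 / 0.128 = 1398.44 years ≈ 1398 growth laminae.

1398 growth laminae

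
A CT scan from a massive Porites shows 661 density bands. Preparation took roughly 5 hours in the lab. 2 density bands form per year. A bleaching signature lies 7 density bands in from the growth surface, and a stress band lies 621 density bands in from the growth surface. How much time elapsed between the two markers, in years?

621 − 7 = 614 density bands lie between the two events.
Dividing by 2 density bands per year: 614 / 2 = 307 years.

307 yr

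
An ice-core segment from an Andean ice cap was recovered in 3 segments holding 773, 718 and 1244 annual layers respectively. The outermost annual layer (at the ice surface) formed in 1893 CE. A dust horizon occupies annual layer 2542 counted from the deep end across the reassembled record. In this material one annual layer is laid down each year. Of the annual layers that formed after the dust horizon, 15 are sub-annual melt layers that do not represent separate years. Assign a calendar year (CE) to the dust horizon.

Total annual layers = 773 + 718 + 1244 = 2735.
Between annual layer 2542 and the ice surface there are 2735 − 2542 = 193 annual layers.
193 − 15 false = 178 true annual layers after the dust horizon.
The annual layer at the ice surface is 1893 CE, so the dust horizon dates to 1893 − 178 = 1715 CE.

1715 CE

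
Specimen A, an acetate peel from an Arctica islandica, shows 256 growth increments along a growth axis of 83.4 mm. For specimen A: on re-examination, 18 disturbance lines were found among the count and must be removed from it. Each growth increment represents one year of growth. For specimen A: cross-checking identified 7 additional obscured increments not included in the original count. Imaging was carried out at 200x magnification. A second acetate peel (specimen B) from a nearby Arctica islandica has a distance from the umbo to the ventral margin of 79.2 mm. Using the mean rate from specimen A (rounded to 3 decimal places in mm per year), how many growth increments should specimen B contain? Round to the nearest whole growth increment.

Specimen A: correcting the raw count gives 256 − 18 + 7 = 245 true growth increments.
A: Extension rate ≈ 83.4 / 245 = 0.340 mm/year.
For B, 79.2 / 0.340 = 232.94 years ≈ 233 growth increments.

233 growth increments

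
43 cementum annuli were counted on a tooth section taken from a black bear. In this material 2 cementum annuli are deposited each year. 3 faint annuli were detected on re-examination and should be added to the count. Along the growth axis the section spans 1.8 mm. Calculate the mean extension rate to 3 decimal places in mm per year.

True cementum annulus count = 43 + 3 = 46.
Dividing by 2 cementum annuli per year: 46 / 2 = 23 years.
1.8 mm over 23 years gives 1.8 / 23 ≈ 0.078 mm per year.

0.078 mm per year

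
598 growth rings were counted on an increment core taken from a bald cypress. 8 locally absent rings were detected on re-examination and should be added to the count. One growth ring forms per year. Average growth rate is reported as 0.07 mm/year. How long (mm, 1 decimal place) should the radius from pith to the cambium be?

Adjusted count: 598 + 8 = 606 growth rings.
Predicted length = 0.07 mm/year × 606 years = 42.4 mm.

42.4 mm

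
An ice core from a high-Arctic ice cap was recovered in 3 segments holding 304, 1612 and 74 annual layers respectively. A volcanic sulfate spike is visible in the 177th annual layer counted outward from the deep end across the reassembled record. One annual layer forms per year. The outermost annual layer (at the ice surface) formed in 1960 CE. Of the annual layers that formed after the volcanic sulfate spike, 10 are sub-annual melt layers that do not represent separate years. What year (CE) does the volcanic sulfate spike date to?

Total annual layers = 304 + 1612 + 74 = 1990.
The volcanic sulfate spike sits at annual layer 177 from the deep end, so 1990 − 177 = 1813 annual layers formed after it.
Excluding 10 false annual layers: 1813 − 10 = 1803.
Counting back 1803 years from 1960 CE places the volcanic sulfate spike in 1960 − 1803 = 157 CE.

157 CE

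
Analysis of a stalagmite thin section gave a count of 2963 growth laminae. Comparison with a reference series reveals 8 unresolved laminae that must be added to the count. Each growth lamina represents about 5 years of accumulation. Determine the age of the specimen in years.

14855 years

Correcting the raw count gives 2963 + 8 = 2971 true growth laminae.
Multiplying by 5 years per growth lamina: 2971 × 5 = 14855 years.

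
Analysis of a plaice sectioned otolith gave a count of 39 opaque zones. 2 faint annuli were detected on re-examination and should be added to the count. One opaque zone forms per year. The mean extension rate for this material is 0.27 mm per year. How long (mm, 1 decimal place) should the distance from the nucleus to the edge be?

11.1 mm

True opaque zone count = 39 + 2 = 41.
41 years at 0.27 mm/year gives 0.27 × 41 = 11.1 mm.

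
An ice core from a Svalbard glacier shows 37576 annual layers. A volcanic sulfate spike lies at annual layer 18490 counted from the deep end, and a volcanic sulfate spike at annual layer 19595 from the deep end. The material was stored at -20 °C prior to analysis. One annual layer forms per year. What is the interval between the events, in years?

19595 − 18490 = 1105 annual layers lie between the two events.
At one annual layer per year, 1105 years elapsed between them.

1105 years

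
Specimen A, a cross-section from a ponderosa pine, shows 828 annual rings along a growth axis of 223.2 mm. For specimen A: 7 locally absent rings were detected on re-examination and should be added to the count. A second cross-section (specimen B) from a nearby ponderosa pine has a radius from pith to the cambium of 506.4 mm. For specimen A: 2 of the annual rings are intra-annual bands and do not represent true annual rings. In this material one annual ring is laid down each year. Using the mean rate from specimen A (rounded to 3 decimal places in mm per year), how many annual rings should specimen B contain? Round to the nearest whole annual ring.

Specimen A: adjusted count: 828 − 2 + 7 = 833 annual rings.
A: 223.2 mm over 833 years gives 223.2 / 833 ≈ 0.268 mm/year.
For B, 506.4 / 0.268 = 1889.55 years ≈ 1890 annual rings.

1890 annual rings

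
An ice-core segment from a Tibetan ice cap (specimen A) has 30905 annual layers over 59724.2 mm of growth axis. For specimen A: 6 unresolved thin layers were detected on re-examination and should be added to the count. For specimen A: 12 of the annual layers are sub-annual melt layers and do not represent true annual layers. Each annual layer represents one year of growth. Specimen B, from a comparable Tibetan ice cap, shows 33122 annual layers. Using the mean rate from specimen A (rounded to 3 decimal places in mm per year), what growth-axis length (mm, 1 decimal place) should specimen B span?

64024.8 mm

Specimen A: after corrections the count is 30905 − 12 + 6 = 30899 annual layers.
A: 59724.2 mm over 30899 years gives 59724.2 / 30899 ≈ 1.933 mm/yr.
Length of B = 1.933 × 33122 = 64024.8 mm.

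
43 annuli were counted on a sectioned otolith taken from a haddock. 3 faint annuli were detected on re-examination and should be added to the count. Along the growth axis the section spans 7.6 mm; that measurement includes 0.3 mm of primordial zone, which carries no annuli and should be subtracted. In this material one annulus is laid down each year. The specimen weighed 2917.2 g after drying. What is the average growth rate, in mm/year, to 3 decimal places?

True annulus count = 43 + 3 = 46.
The growth record spans 7.6 − 0.3 = 7.3 mm.
7.3 mm over 46 years gives 7.3 / 46 ≈ 0.159 mm/year.

0.159 mm/year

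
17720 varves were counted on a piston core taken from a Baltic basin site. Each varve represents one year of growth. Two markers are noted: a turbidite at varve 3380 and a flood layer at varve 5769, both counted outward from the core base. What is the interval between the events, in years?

2389 years

The two markers are separated by 5769 − 3380 = 2389 varves.
That is 2389 years at one varve per year.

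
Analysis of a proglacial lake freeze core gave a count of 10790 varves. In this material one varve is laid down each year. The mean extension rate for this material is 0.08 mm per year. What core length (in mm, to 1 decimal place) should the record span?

10790 years of growth are recorded.
10790 years at 0.08 mm/year gives 0.08 × 10790 = 863.2 mm.

863.2 mm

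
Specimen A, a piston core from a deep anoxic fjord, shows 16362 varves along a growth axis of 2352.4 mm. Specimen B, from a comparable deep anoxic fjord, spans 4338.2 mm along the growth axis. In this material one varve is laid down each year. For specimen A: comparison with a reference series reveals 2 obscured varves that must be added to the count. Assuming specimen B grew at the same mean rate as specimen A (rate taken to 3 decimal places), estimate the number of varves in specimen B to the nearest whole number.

Specimen A: adjusted count: 16362 + 2 = 16364 varves.
A: 2352.4 mm over 16364 years gives 2352.4 / 16364 ≈ 0.144 mm/year.
For B, 4338.2 / 0.144 = 30126.39 years ≈ 30126 varves.

30126 varves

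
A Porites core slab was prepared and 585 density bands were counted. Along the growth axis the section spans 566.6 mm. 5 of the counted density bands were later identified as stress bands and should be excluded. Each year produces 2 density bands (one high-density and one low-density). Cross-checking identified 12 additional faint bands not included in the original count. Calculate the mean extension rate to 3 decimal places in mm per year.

Adjusted count: 585 − 5 + 12 = 592 density bands.
592 density bands at 2 per year is 592 / 2 = 296 years.
566.6 mm over 296 years gives 566.6 / 296 ≈ 1.914 mm per year.

1.914 mm per year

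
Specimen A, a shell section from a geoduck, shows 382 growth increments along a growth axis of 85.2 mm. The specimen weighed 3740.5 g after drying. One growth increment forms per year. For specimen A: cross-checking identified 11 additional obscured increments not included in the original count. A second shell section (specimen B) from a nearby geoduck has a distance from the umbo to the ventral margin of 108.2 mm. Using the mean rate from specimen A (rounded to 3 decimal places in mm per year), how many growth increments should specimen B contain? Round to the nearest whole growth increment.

499 growth increments

Specimen A: true growth increment count = 382 + 11 = 393.
A: 85.2 mm over 393 years gives 85.2 / 393 ≈ 0.217 mm/yr.
For B, 108.2 / 0.217 = 498.62 years ≈ 499 growth increments.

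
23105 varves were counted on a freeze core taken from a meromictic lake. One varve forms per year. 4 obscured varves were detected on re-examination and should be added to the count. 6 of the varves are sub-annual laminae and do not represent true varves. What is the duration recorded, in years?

23103 yr

After corrections the count is 23105 − 6 + 4 = 23103 varves.
With a one-to-one varve periodicity this is 23103 years.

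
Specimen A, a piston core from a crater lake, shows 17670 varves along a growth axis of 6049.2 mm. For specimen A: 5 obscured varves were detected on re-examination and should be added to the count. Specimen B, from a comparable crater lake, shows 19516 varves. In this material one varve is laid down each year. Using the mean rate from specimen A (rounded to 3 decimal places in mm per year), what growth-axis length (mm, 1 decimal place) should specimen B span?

6674.5 mm

Specimen A: correcting the raw count gives 17670 + 5 = 17675 true varves.
A: 6049.2 mm over 17675 years gives 6049.2 / 17675 ≈ 0.342 mm/year.
B's length ≈ 0.342 × 19516 = 6674.5 mm.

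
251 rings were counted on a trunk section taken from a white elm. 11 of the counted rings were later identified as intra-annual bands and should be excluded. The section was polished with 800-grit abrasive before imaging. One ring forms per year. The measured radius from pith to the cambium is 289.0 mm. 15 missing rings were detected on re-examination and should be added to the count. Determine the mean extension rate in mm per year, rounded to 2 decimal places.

1.13 mm per year

True ring count = 251 − 11 + 15 = 255.
Extension rate ≈ 289.0 / 255 = 1.13 mm per year.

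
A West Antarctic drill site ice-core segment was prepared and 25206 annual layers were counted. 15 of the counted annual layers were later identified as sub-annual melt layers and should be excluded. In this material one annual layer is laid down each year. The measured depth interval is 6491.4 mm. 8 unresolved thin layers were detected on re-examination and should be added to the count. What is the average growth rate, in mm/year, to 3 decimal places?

Adjusted count: 25206 − 15 + 8 = 25199 annual layers.
Mean rate = 6491.4 mm / 25199 years ≈ 0.258 mm/year.

0.258 mm/year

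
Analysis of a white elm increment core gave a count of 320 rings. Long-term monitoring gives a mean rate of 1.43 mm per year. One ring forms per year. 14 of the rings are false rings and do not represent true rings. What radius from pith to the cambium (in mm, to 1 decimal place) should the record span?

True ring count = 320 − 14 = 306.
306 years at 1.43 mm/year gives 1.43 × 306 = 437.6 mm.

437.6 mm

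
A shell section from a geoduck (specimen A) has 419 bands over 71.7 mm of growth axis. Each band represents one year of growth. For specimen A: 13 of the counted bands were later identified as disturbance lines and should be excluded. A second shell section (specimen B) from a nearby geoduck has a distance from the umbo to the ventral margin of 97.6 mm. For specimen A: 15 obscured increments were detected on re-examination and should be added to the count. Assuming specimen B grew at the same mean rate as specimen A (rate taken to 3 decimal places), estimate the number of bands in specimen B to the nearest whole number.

574 bands

Specimen A: correcting the raw count gives 419 − 13 + 15 = 421 true bands.
A: Mean rate = 71.7 mm / 421 years ≈ 0.170 mm/year.
B spans 97.6 / 0.170 = 574.12 years ≈ 574 bands.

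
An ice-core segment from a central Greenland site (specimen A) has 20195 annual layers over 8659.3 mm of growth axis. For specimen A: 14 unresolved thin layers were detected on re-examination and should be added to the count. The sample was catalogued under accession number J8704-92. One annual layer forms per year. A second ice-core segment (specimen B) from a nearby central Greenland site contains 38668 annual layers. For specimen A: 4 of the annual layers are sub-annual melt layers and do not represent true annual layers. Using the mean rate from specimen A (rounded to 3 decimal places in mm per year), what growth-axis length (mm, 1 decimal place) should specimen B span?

16588.6 mm

Specimen A: true annual layer count = 20195 − 4 + 14 = 20205.
A: 8659.3 mm over 20205 years gives 8659.3 / 20205 ≈ 0.429 mm/year.
For B, 0.429 mm/year × 38668 years = 16588.6 mm.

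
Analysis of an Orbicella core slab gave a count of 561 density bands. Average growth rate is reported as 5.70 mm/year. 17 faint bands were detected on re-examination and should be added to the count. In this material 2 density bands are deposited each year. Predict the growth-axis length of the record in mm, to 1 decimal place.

1647.3 mm

After corrections the count is 561 + 17 = 578 density bands.
With 2 density bands per year, 578 / 2 = 289 years.
Length ≈ 5.70 × 289 = 1647.3 mm.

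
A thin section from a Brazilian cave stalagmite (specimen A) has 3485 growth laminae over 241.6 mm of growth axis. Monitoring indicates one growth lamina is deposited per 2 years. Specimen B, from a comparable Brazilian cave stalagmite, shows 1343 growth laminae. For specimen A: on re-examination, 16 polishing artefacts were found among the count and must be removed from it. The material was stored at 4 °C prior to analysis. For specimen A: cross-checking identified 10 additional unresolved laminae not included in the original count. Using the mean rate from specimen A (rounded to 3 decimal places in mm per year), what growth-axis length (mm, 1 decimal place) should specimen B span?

Specimen A: correcting the raw count gives 3485 − 16 + 10 = 3479 true growth laminae.
Specimen A: at 2 years per growth lamina, 3479 × 2 = 6958 years.
A: 241.6 mm over 6958 years gives 241.6 / 6958 ≈ 0.035 mm/year.
Specimen B: 1343 growth laminae at 2 years each span 1343 × 2 = 2686 years. Length of B = 0.035 × 2686 = 94.0 mm.

94.0 mm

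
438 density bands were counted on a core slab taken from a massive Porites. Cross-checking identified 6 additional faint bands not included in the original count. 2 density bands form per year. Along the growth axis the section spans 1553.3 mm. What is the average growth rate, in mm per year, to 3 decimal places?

6.997 mm per year

True density band count = 438 + 6 = 444.
Dividing by 2 density bands per year: 444 / 2 = 222 years.
1553.3 mm over 222 years gives 1553.3 / 222 ≈ 6.997 mm per year.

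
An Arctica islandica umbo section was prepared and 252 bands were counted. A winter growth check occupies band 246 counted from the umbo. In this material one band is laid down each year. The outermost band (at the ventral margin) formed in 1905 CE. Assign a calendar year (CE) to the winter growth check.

1899 CE

The winter growth check sits at band 246 from the umbo, so 252 − 246 = 6 bands formed after it.
Counting back 6 years from 1905 CE places the winter growth check in 1905 − 6 = 1899 CE.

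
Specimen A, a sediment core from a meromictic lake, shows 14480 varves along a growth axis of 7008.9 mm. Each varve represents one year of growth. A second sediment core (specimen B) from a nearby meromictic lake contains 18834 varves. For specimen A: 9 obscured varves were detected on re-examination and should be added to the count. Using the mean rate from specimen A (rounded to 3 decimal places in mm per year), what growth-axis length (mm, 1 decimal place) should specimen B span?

9115.7 mm

Specimen A: adjusted count: 14480 + 9 = 14489 varves.
A: 7008.9 mm over 14489 years gives 7008.9 / 14489 ≈ 0.484 mm/year.
B's length ≈ 0.484 × 18834 = 9115.7 mm.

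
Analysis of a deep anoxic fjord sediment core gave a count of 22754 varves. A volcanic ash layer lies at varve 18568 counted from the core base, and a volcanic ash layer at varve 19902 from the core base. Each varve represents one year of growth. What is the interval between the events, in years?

Separation: 19902 − 18568 = 1334 varves.
One varve per year makes the interval 1334 years.

1334 yr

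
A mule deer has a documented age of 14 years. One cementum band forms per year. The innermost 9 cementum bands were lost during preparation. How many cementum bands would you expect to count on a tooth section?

One cementum band per year gives 14 cementum bands over 14 years.
Less the 9 uncaptured cementum bands: 14 − 9 = 5.

5 cementum bands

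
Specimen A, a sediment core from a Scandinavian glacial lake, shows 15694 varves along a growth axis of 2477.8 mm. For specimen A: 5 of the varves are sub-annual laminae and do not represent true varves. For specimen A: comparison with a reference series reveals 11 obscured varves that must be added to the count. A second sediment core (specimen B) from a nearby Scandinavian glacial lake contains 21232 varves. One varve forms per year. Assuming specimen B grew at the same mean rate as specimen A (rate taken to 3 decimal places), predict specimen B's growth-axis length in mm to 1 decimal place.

Specimen A: correcting the raw count gives 15694 − 5 + 11 = 15700 true varves.
A: Mean rate = 2477.8 mm / 15700 years ≈ 0.158 mm per year.
Length of B = 0.158 × 21232 = 3354.7 mm.

3354.7 mm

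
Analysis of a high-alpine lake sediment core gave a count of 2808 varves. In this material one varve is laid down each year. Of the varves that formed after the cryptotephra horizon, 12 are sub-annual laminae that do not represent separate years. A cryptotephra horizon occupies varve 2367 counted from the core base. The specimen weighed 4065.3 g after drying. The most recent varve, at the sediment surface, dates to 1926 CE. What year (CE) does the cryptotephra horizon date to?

Between varve 2367 and the sediment surface there are 2808 − 2367 = 441 varves.
Excluding 12 false varves: 441 − 12 = 429.
The varve at the sediment surface is 1926 CE, so the cryptotephra horizon dates to 1926 − 429 = 1497 CE.

1497 CE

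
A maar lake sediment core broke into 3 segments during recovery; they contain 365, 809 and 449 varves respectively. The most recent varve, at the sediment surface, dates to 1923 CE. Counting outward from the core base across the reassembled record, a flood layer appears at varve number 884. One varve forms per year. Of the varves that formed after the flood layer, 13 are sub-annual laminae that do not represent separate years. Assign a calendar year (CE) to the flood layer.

1197 CE

Total varves = 365 + 809 + 449 = 1623.
The flood layer sits at varve 884 from the core base, so 1623 − 884 = 739 varves formed after it.
Excluding 13 false varves: 739 − 13 = 726.
The varve at the sediment surface is 1923 CE, so the flood layer dates to 1923 − 726 = 1197 CE.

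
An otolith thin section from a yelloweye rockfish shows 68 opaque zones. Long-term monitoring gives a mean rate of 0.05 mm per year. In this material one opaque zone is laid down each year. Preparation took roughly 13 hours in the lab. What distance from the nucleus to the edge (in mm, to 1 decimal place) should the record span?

3.4 mm

68 years of growth are recorded.
68 years at 0.05 mm/year gives 0.05 × 68 = 3.4 mm.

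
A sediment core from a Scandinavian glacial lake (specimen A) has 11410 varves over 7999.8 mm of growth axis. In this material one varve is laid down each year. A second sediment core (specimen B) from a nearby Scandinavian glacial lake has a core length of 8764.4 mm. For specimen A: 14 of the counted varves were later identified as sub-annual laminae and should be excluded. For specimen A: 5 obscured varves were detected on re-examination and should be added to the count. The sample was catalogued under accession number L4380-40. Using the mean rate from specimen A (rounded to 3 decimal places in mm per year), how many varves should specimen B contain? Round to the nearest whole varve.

12485 varves

Specimen A: true varve count = 11410 − 14 + 5 = 11401.
A: Mean rate = 7999.8 mm / 11401 years ≈ 0.702 mm per year.
For B, 8764.4 / 0.702 = 12484.90 years ≈ 12485 varves.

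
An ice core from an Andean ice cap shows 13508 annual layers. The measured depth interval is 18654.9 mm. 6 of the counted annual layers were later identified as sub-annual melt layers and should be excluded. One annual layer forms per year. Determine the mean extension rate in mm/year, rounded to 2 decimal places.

True annual layer count = 13508 − 6 = 13502.
Mean rate = 18654.9 mm / 13502 years ≈ 1.38 mm/year.

1.38 mm/year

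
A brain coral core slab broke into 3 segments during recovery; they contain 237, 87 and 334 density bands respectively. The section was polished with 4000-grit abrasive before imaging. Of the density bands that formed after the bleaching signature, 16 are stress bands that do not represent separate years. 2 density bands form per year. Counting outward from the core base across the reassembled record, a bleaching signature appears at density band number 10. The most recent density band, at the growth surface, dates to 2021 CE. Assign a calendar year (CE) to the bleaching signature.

1705 CE

Total density bands = 237 + 87 + 334 = 658.
Between density band 10 and the growth surface there are 658 − 10 = 648 density bands.
Excluding 16 false density bands: 648 − 16 = 632.
632 density bands at 2 per year is 632 / 2 = 316 years.
Counting back 316 years from 2021 CE places the bleaching signature in 2021 − 316 = 1705 CE.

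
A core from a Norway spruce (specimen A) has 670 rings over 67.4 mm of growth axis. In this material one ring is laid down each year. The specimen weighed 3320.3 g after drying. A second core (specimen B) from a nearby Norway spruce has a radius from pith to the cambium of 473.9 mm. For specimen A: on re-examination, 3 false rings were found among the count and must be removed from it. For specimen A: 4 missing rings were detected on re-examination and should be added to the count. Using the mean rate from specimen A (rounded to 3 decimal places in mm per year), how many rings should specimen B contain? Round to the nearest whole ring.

4739 rings

Specimen A: true ring count = 670 − 3 + 4 = 671.
A: 67.4 mm over 671 years gives 67.4 / 671 ≈ 0.100 mm per year.
B spans 473.9 / 0.100 = 4739.00 years ≈ 4739 rings.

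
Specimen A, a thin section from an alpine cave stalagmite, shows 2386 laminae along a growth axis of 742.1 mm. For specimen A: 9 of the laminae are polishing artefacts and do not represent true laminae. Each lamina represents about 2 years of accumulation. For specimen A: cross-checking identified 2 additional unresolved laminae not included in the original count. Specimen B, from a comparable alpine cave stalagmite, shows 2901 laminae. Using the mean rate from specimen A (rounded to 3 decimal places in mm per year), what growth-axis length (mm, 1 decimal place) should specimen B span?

Specimen A: after corrections the count is 2386 − 9 + 2 = 2379 laminae.
Specimen A: at 2 years per lamina, 2379 × 2 = 4758 years.
A: Mean rate = 742.1 mm / 4758 years ≈ 0.156 mm/year.
Specimen B: 2901 laminae at 2 years each span 2901 × 2 = 5802 years. For B, 0.156 mm/year × 5802 years = 905.1 mm.

905.1 mm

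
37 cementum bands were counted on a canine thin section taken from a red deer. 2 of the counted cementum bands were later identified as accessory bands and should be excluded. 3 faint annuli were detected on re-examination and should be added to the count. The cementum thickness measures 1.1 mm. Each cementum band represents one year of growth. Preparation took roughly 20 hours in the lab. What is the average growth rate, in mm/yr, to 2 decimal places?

0.03 mm/yr

After corrections the count is 37 − 2 + 3 = 38 cementum bands.
1.1 mm over 38 years gives 1.1 / 38 ≈ 0.03 mm/yr.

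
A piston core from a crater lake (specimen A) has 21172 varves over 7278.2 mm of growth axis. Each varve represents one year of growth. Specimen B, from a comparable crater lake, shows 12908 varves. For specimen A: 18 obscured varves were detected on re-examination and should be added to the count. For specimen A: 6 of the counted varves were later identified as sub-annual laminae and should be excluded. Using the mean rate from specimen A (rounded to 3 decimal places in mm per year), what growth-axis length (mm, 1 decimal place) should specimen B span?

4440.4 mm

Specimen A: adjusted count: 21172 − 6 + 18 = 21184 varves.
A: 7278.2 mm over 21184 years gives 7278.2 / 21184 ≈ 0.344 mm/yr.
B's length ≈ 0.344 × 12908 = 4440.4 mm.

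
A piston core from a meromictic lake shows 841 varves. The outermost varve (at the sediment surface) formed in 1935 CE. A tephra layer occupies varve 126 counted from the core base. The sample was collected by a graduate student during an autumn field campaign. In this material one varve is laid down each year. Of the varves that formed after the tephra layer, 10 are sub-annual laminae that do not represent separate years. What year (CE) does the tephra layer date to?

841 − 126 = 715 varves lie beyond the tephra layer toward the sediment surface.
Excluding 10 false varves: 715 − 10 = 705.
Counting back 705 years from 1935 CE places the tephra layer in 1935 − 705 = 1230 CE.

1230 CE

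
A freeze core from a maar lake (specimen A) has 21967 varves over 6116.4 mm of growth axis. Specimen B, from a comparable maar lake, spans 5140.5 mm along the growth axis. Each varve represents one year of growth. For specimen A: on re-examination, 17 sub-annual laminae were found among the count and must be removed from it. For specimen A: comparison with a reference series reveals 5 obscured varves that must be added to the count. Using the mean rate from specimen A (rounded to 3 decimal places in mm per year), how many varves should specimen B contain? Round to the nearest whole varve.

Specimen A: after corrections the count is 21967 − 17 + 5 = 21955 varves.
A: Mean rate = 6116.4 mm / 21955 years ≈ 0.279 mm per year.
B spans 5140.5 / 0.279 = 18424.73 years ≈ 18425 varves.

18425 varves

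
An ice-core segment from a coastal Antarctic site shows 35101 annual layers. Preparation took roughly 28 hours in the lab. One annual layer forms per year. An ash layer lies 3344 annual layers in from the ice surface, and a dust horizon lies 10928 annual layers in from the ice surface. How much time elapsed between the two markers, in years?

7584 years

10928 − 3344 = 7584 annual layers lie between the two events.
One annual layer per year makes the interval 7584 years.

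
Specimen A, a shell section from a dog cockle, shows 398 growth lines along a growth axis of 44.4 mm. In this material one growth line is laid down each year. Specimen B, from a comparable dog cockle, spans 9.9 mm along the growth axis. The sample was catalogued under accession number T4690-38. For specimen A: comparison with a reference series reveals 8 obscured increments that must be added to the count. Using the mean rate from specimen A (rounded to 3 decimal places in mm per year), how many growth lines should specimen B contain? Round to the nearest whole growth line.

91 growth lines

Specimen A: true growth line count = 398 + 8 = 406.
A: Mean rate = 44.4 mm / 406 years ≈ 0.109 mm/yr.
Specimen B: 9.9 mm / 0.109 mm per year = 90.83 years ≈ 91 growth lines.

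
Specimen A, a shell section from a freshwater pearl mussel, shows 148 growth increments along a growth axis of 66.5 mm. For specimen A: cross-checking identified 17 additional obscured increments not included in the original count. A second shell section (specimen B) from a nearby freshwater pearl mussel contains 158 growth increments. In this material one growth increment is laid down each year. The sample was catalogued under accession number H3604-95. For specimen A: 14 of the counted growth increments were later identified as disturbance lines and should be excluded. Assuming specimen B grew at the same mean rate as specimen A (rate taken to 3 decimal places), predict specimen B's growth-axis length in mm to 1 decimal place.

69.5 mm

Specimen A: correcting the raw count gives 148 − 14 + 17 = 151 true growth increments.
A: Mean rate = 66.5 mm / 151 years ≈ 0.440 mm/year.
For B, 0.440 mm/year × 158 years = 69.5 mm.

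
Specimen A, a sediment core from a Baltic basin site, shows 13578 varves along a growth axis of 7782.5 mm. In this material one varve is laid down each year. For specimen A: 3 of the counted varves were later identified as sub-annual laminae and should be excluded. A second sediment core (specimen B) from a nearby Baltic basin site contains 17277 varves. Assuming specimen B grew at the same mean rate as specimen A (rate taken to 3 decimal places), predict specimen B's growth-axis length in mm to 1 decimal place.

9899.7 mm

Specimen A: correcting the raw count gives 13578 − 3 = 13575 true varves.
A: Extension rate ≈ 7782.5 / 13575 = 0.573 mm/year.
Length of B = 0.573 × 17277 = 9899.7 mm.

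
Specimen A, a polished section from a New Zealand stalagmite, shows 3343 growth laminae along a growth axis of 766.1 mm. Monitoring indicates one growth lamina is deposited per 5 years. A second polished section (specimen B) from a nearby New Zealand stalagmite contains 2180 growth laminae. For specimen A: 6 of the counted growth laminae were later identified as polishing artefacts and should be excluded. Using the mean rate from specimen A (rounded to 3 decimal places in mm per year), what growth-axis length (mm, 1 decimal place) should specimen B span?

Specimen A: after corrections the count is 3343 − 6 = 3337 growth laminae.
Specimen A: 3337 growth laminae at 5 years each span 3337 × 5 = 16685 years.
A: Extension rate ≈ 766.1 / 16685 = 0.046 mm per year.
Specimen B: multiplying by 5 years per growth lamina: 2180 × 5 = 10900 years. Length of B = 0.046 × 10900 = 501.4 mm.

501.4 mm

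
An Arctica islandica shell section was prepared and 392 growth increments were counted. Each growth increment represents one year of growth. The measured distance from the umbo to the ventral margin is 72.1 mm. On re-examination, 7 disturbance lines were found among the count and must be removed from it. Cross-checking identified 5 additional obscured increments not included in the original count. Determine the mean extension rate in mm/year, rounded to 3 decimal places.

True growth increment count = 392 − 7 + 5 = 390.
Mean rate = 72.1 mm / 390 years ≈ 0.185 mm/year.

0.185 mm/year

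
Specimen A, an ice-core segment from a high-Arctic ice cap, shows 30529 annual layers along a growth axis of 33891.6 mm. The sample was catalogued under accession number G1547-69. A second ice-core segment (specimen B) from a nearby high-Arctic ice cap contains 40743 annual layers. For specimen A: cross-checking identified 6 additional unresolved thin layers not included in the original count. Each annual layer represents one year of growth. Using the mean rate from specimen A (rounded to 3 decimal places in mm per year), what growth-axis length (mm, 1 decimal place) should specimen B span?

Specimen A: correcting the raw count gives 30529 + 6 = 30535 true annual layers.
A: Mean rate = 33891.6 mm / 30535 years ≈ 1.110 mm/year.
For B, 1.110 mm/year × 40743 years = 45224.7 mm.

45224.7 mm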